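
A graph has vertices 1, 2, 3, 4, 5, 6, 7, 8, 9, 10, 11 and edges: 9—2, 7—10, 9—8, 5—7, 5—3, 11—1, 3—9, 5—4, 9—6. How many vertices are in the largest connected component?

Starting from 1 we can reach 1, 11. That is one component of size 2.
Starting from 2 we can reach 2, 3, 4, 5, 6, 7, 8, 9, 10. That is one component of size 9.
The largest has 9 vertices.

9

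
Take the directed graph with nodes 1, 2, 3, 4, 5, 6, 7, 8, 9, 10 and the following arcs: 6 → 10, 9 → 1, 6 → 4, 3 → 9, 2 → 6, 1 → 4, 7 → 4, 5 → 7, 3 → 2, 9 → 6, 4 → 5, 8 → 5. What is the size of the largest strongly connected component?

3

{4, 5, 7} are all mutually reachable — one SCC of size 3.
{6} is an SCC by itself.
{1} is an SCC by itself.
{3} is an SCC by itself.
{2} is an SCC by itself.
(and 3 more singleton SCCs)
The largest has 3 vertices.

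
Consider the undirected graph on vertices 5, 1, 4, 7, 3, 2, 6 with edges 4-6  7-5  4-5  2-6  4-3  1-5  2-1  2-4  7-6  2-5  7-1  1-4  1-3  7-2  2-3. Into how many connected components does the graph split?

Starting from 1 we can reach 1, 2, 3, 4, 5, 6, 7. That is one component of size 7.
Total: 1 component.

1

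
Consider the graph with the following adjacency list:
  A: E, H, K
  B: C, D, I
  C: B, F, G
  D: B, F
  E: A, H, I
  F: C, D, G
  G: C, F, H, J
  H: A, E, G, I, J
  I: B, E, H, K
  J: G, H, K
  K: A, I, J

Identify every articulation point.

Removing C, for instance, still leaves 1 component. No single vertex removal increases the component count — the graph has no articulation points.

none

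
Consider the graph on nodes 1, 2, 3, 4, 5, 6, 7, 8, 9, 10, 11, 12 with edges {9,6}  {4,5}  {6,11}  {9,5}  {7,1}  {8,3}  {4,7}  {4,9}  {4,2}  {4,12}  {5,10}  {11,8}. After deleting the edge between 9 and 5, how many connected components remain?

1

9 and 5 are still connected via 9-4-5, so the component count stays at 1.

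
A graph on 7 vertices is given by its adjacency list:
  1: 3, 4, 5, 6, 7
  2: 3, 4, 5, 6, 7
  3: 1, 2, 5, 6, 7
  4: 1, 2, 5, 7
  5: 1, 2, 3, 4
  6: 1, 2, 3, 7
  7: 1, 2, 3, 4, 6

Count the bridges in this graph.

0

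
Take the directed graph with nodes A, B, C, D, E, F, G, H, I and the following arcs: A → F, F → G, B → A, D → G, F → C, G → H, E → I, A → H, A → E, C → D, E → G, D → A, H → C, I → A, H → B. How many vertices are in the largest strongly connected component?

{A, B, C, D, E, F, G, H, I} are all mutually reachable — one SCC of size 9.
The largest has 9 vertices.

9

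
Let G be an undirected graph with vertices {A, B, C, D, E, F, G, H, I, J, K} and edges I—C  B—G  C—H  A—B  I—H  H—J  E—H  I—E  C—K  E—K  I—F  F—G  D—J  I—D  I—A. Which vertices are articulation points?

Removing I increases the component count from 1 to 2, so I is a cut vertex.
By contrast removing K leaves 1 component; it is not a cut vertex. No other vertex is a cut vertex either.

I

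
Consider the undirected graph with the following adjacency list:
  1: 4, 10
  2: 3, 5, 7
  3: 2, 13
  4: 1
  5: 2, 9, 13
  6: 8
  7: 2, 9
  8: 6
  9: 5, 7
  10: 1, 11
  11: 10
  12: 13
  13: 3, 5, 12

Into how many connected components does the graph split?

3

Starting from 6 we can reach 6, 8. That is one component of size 2.
Starting from 1 we can reach 1, 4, 10, 11. That is one component of size 4.
Starting from 2 we can reach 2, 3, 5, 7, 9, 12, 13. That is one component of size 7.
Total: 3 components.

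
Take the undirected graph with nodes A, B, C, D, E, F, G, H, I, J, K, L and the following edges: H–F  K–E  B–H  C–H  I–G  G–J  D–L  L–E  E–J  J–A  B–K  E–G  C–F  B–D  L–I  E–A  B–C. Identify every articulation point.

B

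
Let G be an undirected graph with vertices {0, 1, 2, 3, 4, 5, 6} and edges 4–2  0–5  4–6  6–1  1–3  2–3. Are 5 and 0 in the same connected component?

Yes

From 5 we can reach 0, 5, which includes 0.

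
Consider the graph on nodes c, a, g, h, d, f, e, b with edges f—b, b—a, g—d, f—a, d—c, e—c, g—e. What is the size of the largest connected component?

4

h is isolated — a component by itself.
Starting from a we can reach a, b, f. That is one component of size 3.
Starting from c we can reach c, d, e, g. That is one component of size 4.
The largest has 4 vertices.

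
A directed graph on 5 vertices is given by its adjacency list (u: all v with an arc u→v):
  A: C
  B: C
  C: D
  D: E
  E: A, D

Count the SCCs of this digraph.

{A, C, D, E} are all mutually reachable — one SCC of size 4.
{B} is an SCC by itself.
That gives 2 strongly connected components.

2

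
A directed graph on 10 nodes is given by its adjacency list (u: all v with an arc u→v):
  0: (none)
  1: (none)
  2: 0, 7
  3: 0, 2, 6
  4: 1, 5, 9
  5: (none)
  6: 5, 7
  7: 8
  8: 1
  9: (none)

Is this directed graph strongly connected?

No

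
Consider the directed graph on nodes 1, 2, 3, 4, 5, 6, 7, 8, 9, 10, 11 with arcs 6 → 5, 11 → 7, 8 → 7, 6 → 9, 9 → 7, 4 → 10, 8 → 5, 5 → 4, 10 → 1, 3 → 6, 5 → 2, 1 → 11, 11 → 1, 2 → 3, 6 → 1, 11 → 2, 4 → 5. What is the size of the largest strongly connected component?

8

{1, 2, 3, 4, 5, 6, 10, 11} are all mutually reachable — one SCC of size 8.
{7} is an SCC by itself.
{8} is an SCC by itself.
{9} is an SCC by itself.
The largest has 8 vertices.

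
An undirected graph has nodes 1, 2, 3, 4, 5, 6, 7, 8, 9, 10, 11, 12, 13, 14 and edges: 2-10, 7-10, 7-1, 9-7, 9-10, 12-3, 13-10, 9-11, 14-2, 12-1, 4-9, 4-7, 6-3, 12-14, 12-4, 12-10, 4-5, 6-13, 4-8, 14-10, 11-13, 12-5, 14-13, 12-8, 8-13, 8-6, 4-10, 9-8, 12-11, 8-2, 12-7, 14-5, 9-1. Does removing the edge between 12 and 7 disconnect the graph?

No

After removing 12-7, the path 12-4-7 still connects them, so the edge is not a bridge.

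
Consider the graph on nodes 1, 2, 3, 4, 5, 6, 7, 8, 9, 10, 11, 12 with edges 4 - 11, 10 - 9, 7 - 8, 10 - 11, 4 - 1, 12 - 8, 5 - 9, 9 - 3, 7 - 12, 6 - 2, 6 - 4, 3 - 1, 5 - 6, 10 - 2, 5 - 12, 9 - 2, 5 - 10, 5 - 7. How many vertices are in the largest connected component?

Starting from 1 we can reach 1, 2, 3, 4, 5, 6, 7, 8, 9, 10, 11, 12. That is one component of size 12.
The largest has 12 vertices.

12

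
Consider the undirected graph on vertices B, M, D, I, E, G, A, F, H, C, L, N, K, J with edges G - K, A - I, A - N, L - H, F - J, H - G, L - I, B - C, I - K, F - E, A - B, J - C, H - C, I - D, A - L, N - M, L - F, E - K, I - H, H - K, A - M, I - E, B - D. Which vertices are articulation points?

A

Removing A increases the component count from 1 to 2, so A is a cut vertex.
By contrast removing L leaves 1 component; it is not a cut vertex. No other vertex is a cut vertex either.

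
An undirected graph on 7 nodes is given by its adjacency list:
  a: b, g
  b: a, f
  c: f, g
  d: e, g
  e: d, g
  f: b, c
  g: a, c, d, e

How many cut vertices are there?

1

Removing g increases the component count from 1 to 2, so g is a cut vertex.
By contrast removing a leaves 1 component; it is not a cut vertex. No other vertex is a cut vertex either.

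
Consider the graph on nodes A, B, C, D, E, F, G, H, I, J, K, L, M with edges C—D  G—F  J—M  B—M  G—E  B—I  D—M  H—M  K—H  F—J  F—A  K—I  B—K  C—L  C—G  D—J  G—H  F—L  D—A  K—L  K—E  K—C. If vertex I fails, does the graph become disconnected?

No

Deleting I leaves 1 component (was 1) (its neighbors B, K remain connected to each other), so I is not a cut vertex.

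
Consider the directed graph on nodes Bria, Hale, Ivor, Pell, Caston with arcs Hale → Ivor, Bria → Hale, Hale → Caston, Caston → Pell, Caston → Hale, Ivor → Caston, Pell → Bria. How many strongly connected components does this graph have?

1

{Bria, Hale, Ivor, Pell, Caston} are all mutually reachable — one SCC of size 5.
That gives 1 strongly connected component.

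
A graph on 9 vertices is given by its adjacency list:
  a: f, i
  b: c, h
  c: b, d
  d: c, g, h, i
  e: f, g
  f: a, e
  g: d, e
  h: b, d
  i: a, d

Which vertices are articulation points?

Removing d increases the component count from 1 to 2, so d is a cut vertex.
By contrast removing f leaves 1 component; it is not a cut vertex. No other vertex is a cut vertex either.

d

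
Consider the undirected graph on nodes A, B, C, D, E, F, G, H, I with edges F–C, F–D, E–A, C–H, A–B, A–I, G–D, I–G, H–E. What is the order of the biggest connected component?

9

Starting from A we can reach A, B, C, D, E, F, G, H, I. That is one component of size 9.
The largest has 9 vertices.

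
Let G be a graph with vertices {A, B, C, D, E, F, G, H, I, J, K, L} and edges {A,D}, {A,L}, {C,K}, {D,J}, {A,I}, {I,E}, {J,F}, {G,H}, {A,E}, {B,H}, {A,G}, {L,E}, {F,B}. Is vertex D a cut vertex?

Deleting D leaves 2 components (was 2), so D is not a cut vertex.

No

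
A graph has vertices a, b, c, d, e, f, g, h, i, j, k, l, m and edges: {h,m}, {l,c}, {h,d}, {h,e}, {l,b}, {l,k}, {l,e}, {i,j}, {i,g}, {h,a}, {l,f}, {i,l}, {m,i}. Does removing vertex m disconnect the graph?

No

Deleting m leaves 1 component (was 1) (its neighbors h, i remain connected to each other), so m is not a cut vertex.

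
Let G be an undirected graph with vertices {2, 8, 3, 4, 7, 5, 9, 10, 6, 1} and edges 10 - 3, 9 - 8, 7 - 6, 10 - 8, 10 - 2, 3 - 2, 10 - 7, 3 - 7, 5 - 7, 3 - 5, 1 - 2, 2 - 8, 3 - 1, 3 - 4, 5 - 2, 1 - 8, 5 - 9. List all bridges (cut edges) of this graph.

3-4, 6-7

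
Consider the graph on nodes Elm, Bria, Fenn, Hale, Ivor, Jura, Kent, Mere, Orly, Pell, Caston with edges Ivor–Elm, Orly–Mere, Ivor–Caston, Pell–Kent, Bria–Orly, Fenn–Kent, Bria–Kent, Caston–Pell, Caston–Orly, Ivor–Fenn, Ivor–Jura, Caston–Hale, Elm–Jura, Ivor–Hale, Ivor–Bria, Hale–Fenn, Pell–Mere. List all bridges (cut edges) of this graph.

The edges on the cycle Ivor-Elm-Jura-Ivor are not bridges since each lies on that cycle.
Every edge lies on some cycle, so there are no bridges.

none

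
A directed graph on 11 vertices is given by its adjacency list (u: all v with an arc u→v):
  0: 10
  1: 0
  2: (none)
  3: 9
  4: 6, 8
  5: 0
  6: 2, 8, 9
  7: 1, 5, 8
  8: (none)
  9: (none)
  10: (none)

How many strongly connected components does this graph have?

11

{2} is an SCC by itself.
{5} is an SCC by itself.
{7} is an SCC by itself.
{4} is an SCC by itself.
{0} is an SCC by itself.
(and 6 more singleton SCCs)
That gives 11 strongly connected components.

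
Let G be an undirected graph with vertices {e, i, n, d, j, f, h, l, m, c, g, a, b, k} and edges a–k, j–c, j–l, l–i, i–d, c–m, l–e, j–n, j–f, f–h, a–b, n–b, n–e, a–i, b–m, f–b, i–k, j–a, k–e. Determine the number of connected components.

g is isolated — a component by itself.
Starting from a we can reach a, b, c, d, e, f, h, i, j, k, l, m, n. That is one component of size 13.
Total: 2 components.

2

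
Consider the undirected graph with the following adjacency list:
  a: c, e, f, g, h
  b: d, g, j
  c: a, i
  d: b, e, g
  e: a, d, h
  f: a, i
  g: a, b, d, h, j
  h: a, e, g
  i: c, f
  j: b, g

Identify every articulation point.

a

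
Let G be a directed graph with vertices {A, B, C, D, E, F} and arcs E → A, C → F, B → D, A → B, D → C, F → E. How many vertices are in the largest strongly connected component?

{A, B, C, D, E, F} are all mutually reachable — one SCC of size 6.
The largest has 6 vertices.

6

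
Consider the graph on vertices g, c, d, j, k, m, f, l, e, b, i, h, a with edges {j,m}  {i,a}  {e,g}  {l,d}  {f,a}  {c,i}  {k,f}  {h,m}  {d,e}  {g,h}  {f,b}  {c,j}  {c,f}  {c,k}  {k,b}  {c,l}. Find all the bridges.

The edges on the cycle c-l-d-e-g-h-m-j-c are not bridges since each lies on that cycle.
Every edge lies on some cycle, so there are no bridges.

none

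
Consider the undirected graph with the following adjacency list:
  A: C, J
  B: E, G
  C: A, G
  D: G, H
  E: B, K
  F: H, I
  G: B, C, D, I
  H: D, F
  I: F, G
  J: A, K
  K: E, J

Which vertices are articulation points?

G

Removing G increases the component count from 1 to 2, so G is a cut vertex.
By contrast removing B leaves 1 component; it is not a cut vertex. No other vertex is a cut vertex either.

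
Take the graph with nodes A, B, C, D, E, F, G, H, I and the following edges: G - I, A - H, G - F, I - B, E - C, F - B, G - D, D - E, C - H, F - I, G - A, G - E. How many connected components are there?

1

Starting from A we can reach A, B, C, D, E, F, G, H, I. That is one component of size 9.
Total: 1 component.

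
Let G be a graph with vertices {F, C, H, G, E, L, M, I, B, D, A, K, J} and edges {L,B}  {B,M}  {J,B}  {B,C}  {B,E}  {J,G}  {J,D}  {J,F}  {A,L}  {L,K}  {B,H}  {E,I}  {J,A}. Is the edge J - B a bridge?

After removing J - B, the path J-A-L-B still connects them, so the edge is not a bridge.

No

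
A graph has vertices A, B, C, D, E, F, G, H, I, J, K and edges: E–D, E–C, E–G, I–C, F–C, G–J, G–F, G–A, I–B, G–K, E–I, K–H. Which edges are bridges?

A-G, B-I, D-E, G-J, G-K, H-K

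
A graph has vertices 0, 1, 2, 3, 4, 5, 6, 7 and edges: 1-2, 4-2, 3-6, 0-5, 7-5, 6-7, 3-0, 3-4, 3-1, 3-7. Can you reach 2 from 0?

Yes

From 0 we can reach 0, 1, 2, 3, 4, 5, 6, 7, which includes 2.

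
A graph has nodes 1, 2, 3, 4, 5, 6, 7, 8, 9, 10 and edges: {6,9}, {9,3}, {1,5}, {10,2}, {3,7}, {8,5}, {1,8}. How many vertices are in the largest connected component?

4

4 is isolated — a component by itself.
Starting from 2 we can reach 2, 10. That is one component of size 2.
Starting from 1 we can reach 1, 5, 8. That is one component of size 3.
Starting from 3 we can reach 3, 6, 7, 9. That is one component of size 4.
The largest has 4 vertices.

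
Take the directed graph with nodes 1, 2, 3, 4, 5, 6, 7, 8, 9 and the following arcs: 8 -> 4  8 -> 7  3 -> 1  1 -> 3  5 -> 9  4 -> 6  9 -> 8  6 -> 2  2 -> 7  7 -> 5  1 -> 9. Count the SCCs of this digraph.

{2, 4, 5, 6, 7, 8, 9} are all mutually reachable — one SCC of size 7.
{1, 3} are all mutually reachable — one SCC of size 2.
That gives 2 strongly connected components.

2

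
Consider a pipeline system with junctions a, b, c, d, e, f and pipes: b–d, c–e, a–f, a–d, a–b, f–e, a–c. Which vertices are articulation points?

a

Removing a increases the component count from 1 to 2, so a is a cut vertex.
By contrast removing c leaves 1 component; it is not a cut vertex. No other vertex is a cut vertex either.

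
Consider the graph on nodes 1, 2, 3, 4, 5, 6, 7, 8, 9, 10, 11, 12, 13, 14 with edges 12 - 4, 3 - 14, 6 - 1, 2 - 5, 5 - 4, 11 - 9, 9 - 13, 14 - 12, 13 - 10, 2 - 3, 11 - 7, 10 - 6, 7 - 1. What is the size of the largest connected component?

7

8 is isolated — a component by itself.
Starting from 2 we can reach 2, 3, 4, 5, 12, 14. That is one component of size 6.
Starting from 1 we can reach 1, 6, 7, 9, 10, 11, 13. That is one component of size 7.
The largest has 7 vertices.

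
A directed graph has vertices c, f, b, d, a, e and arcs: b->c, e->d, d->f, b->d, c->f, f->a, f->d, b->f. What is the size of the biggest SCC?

{d, f} are all mutually reachable — one SCC of size 2.
{c} is an SCC by itself.
{b} is an SCC by itself.
{a} is an SCC by itself.
{e} is an SCC by itself.
The largest has 2 vertices.

2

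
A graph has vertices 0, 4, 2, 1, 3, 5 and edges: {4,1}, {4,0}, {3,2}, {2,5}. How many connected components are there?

Starting from 0 we can reach 0, 1, 4. That is one component of size 3.
Starting from 2 we can reach 2, 3, 5. That is one component of size 3.
Total: 2 components.

2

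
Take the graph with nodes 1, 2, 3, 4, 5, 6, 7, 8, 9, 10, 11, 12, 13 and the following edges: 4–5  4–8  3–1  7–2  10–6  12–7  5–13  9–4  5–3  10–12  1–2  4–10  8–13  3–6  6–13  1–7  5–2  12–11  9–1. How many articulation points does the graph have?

1

Removing 12 increases the component count from 1 to 2, so 12 is a cut vertex.
By contrast removing 3 leaves 1 component; it is not a cut vertex. No other vertex is a cut vertex either.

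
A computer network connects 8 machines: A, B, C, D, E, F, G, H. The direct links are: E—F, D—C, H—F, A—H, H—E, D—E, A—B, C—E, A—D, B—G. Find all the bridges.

A-B, B-G

The edges on the cycle D-C-E-D are not bridges since each lies on that cycle.
But removing A—B disconnects A from B; removing G—B disconnects G from B — these are bridges.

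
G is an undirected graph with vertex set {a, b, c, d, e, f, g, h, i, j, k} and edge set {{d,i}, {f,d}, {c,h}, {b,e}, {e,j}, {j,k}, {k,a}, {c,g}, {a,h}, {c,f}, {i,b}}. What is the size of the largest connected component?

11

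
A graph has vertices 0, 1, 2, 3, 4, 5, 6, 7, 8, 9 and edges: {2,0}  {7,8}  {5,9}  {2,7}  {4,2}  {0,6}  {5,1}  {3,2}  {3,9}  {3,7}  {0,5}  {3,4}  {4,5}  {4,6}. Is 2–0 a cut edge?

No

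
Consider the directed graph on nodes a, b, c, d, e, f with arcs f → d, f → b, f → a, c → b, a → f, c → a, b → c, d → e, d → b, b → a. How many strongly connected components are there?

{a, b, c, d, f} are all mutually reachable — one SCC of size 5.
{e} is an SCC by itself.
That gives 2 strongly connected components.

2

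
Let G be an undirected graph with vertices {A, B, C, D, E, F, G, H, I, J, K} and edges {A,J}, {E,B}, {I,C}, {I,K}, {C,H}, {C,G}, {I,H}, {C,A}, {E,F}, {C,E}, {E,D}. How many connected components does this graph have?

1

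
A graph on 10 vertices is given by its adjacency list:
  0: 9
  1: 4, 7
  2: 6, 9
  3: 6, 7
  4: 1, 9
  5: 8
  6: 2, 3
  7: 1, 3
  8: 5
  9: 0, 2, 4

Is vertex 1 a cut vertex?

No

Deleting 1 leaves 2 components (was 2), so 1 is not a cut vertex.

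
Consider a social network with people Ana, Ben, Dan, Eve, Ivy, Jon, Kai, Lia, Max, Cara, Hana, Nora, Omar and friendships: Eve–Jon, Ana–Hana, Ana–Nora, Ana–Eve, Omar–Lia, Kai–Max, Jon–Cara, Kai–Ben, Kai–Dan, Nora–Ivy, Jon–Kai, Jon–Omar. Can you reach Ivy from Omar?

Yes

From Omar we can reach Ana, Ben, Dan, Eve, Ivy, Jon, Kai, Lia, Max, Cara, Hana, Nora, Omar, which includes Ivy.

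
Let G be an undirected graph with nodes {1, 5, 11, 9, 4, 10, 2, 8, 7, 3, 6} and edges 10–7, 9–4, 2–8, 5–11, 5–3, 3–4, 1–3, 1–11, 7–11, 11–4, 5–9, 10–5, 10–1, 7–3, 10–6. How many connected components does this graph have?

2

Starting from 2 we can reach 2, 8. That is one component of size 2.
Starting from 1 we can reach 1, 3, 4, 5, 6, 7, 9, 10, 11. That is one component of size 9.
Total: 2 components.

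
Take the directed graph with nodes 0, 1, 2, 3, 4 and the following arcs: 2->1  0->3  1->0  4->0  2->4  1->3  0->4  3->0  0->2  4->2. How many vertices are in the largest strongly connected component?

{0, 1, 2, 3, 4} are all mutually reachable — one SCC of size 5.
The largest has 5 vertices.

5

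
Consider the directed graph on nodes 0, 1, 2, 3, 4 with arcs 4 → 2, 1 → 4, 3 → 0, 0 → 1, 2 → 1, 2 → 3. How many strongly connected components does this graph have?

{0, 1, 2, 3, 4} are all mutually reachable — one SCC of size 5.
That gives 1 strongly connected component.

1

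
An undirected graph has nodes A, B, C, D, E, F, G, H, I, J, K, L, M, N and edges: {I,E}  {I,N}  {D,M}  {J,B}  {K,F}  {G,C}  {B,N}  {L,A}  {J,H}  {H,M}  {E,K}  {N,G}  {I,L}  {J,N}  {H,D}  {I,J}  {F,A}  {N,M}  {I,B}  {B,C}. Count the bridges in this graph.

The edges on the cycle I-E-K-F-A-L-I are not bridges since each lies on that cycle.
Every edge lies on some cycle, so there are no bridges.

0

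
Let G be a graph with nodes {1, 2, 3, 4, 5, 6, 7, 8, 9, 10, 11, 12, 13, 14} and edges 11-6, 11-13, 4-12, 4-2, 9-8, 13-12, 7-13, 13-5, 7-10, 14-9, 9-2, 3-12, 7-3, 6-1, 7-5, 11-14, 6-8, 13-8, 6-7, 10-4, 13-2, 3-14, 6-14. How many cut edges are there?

The edges on the cycle 11-6-7-3-14-11 are not bridges since each lies on that cycle.
But removing 6-1 disconnects 6 from 1 — this is a bridge.

1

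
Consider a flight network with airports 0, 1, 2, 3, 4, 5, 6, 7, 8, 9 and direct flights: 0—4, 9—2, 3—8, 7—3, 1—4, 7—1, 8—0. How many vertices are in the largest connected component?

6

5 is isolated — a component by itself.
6 is isolated — a component by itself.
Starting from 2 we can reach 2, 9. That is one component of size 2.
Starting from 0 we can reach 0, 1, 3, 4, 7, 8. That is one component of size 6.
The largest has 6 vertices.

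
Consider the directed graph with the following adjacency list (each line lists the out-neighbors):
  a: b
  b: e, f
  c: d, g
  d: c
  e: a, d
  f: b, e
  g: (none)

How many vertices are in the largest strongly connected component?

4

{a, b, e, f} are all mutually reachable — one SCC of size 4.
{c, d} are all mutually reachable — one SCC of size 2.
{g} is an SCC by itself.
The largest has 4 vertices.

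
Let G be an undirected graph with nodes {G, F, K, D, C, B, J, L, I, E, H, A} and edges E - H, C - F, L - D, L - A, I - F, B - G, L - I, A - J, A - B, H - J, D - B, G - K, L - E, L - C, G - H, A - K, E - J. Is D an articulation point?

Deleting D leaves 1 component (was 1) (its neighbors B, L remain connected to each other), so D is not a cut vertex.

No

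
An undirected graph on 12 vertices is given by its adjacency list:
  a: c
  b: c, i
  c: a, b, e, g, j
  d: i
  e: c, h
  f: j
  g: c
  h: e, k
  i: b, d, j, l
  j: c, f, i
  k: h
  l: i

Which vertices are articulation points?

Removing c increases the component count from 1 to 4, so c is a cut vertex.
Removing e increases the component count from 1 to 2, so e is a cut vertex.
Removing h increases the component count from 1 to 2, so h is a cut vertex.
Likewise i, j are cut vertices.
By contrast removing a leaves 1 component; it is not a cut vertex. No other vertex is a cut vertex either.

c, e, h, i, j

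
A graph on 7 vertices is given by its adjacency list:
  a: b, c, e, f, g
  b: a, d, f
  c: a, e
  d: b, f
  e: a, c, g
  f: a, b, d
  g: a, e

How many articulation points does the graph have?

Removing a increases the component count from 1 to 2, so a is a cut vertex.
By contrast removing e leaves 1 component; it is not a cut vertex. No other vertex is a cut vertex either.

1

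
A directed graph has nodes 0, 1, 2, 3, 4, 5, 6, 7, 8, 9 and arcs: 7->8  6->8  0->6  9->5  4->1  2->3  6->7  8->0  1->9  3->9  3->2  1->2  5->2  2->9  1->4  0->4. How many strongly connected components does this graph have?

3

{2, 3, 5, 9} are all mutually reachable — one SCC of size 4.
{0, 6, 7, 8} are all mutually reachable — one SCC of size 4.
{1, 4} are all mutually reachable — one SCC of size 2.
That gives 3 strongly connected components.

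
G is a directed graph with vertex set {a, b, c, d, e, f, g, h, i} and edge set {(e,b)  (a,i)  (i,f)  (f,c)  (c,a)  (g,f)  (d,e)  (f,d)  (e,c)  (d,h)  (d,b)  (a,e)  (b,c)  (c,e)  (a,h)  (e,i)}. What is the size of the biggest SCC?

7

{a, b, c, d, e, f, i} are all mutually reachable — one SCC of size 7.
{g} is an SCC by itself.
{h} is an SCC by itself.
The largest has 7 vertices.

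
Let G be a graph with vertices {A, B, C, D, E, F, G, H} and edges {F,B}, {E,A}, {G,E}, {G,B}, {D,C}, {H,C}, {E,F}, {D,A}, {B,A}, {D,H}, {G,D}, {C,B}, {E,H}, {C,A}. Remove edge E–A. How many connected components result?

1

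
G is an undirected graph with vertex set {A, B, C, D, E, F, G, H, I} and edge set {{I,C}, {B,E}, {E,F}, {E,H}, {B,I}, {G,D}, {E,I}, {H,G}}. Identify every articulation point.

Removing E increases the component count from 2 to 4, so E is a cut vertex.
Removing G increases the component count from 2 to 3, so G is a cut vertex.
Removing H increases the component count from 2 to 3, so H is a cut vertex.
Likewise I is a cut vertex.
By contrast removing D leaves 2 components; it is not a cut vertex. No other vertex is a cut vertex either.

E, G, H, I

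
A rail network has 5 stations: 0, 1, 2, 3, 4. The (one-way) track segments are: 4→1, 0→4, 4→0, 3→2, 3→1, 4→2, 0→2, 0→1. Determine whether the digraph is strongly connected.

There is no directed path from 4 to 3, so the graph is not strongly connected.

No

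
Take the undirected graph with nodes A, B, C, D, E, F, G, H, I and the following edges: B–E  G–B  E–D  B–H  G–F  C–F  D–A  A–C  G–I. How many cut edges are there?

The edges on the cycle G-B-E-D-A-C-F-G are not bridges since each lies on that cycle.
But removing G–I disconnects G from I; removing H–B disconnects H from B — these are bridges.
That makes 2 bridges.

2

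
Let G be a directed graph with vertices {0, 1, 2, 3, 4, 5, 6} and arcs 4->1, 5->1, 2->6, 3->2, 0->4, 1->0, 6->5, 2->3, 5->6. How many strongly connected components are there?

{0, 1, 4} are all mutually reachable — one SCC of size 3.
{2, 3} are all mutually reachable — one SCC of size 2.
{5, 6} are all mutually reachable — one SCC of size 2.
That gives 3 strongly connected components.

3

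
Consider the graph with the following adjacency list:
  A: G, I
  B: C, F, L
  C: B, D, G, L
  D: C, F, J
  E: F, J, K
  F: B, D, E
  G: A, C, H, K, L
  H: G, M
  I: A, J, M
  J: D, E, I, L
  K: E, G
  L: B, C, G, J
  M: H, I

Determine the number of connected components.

Starting from A we can reach A, B, C, D, E, F, G, H, I, J, K, L, M. That is one component of size 13.
Total: 1 component.

1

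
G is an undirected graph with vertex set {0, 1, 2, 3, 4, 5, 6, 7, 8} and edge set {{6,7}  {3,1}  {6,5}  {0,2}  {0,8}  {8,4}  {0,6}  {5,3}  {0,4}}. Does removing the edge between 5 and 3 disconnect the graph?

Yes

Removing 5—3 leaves no path between 5 and 3: the component count goes from 1 to 2. So it is a bridge.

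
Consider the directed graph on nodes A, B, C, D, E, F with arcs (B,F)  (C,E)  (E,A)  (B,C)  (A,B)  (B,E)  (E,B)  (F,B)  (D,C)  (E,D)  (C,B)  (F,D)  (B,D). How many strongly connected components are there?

1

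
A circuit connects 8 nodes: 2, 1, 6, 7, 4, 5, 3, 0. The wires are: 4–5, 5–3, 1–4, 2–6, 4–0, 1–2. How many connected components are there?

2

7 is isolated — a component by itself.
Starting from 0 we can reach 0, 1, 2, 3, 4, 5, 6. That is one component of size 7.
Total: 2 components.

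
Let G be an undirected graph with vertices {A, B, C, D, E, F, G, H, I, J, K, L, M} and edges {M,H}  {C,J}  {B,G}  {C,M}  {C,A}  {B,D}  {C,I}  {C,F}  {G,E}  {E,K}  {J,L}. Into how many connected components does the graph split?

Starting from B we can reach B, D, E, G, K. That is one component of size 5.
Starting from A we can reach A, C, F, H, I, J, L, M. That is one component of size 8.
Total: 2 components.

2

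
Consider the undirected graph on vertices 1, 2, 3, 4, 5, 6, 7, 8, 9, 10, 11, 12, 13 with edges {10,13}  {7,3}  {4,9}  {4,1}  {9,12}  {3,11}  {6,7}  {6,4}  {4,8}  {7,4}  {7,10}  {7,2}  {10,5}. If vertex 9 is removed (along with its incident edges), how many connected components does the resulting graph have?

With 9 gone, the remaining components are: {12}; {1, 2, 3, 4, 5, 6, 7, 8, 10, 11, 13}.
That is 2 components.

2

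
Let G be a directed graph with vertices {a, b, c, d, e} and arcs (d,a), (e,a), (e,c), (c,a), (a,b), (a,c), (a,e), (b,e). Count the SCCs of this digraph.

2

{a, b, c, e} are all mutually reachable — one SCC of size 4.
{d} is an SCC by itself.
That gives 2 strongly connected components.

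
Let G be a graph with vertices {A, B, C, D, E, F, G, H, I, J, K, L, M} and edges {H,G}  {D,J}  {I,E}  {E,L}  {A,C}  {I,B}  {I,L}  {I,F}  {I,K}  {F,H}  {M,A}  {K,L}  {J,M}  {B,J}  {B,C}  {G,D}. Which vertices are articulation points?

Removing I increases the component count from 1 to 2, so I is a cut vertex.
By contrast removing A leaves 1 component; it is not a cut vertex. No other vertex is a cut vertex either.

I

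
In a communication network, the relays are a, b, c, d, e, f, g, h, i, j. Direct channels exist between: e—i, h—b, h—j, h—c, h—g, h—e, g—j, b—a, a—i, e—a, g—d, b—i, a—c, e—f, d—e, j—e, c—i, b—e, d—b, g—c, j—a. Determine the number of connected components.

Starting from a we can reach a, b, c, d, e, f, g, h, i, j. That is one component of size 10.
Total: 1 component.

1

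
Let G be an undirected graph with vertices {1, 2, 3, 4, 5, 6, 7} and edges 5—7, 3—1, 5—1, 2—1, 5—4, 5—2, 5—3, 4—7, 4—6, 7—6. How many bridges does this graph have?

0

The edges on the cycle 5-2-1-5 are not bridges since each lies on that cycle.
Every edge lies on some cycle, so there are no bridges.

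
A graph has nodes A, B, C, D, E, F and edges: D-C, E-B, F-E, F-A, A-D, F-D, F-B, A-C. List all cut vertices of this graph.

Removing F increases the component count from 1 to 2, so F is a cut vertex.
By contrast removing D leaves 1 component; it is not a cut vertex. No other vertex is a cut vertex either.

F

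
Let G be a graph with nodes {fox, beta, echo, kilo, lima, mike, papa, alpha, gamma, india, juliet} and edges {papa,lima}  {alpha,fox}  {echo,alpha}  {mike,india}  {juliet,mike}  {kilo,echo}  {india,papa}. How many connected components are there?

4

beta is isolated — a component by itself.
gamma is isolated — a component by itself.
Starting from fox we can reach fox, echo, kilo, alpha. That is one component of size 4.
Starting from lima we can reach lima, mike, papa, india, juliet. That is one component of size 5.
Total: 4 components.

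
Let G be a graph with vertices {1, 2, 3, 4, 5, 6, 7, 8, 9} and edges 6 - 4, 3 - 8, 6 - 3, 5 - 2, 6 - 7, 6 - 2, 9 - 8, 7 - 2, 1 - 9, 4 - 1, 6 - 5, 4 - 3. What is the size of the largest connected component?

Starting from 1 we can reach 1, 2, 3, 4, 5, 6, 7, 8, 9. That is one component of size 9.
The largest has 9 vertices.

9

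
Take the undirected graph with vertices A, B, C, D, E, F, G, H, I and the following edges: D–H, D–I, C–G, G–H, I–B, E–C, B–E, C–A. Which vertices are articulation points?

C

Removing C increases the component count from 2 to 3, so C is a cut vertex.
By contrast removing D leaves 2 components; it is not a cut vertex. No other vertex is a cut vertex either.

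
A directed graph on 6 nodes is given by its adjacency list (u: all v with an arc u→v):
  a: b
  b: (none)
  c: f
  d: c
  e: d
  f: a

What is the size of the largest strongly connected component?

1

{d} is an SCC by itself.
{a} is an SCC by itself.
{e} is an SCC by itself.
{f} is an SCC by itself.
{b} is an SCC by itself.
(and 1 more singleton SCC)
The largest has 1 vertex.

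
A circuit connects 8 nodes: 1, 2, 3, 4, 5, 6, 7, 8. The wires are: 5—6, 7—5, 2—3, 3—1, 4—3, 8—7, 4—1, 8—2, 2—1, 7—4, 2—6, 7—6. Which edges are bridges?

none

The edges on the cycle 8-7-4-3-1-2-8 are not bridges since each lies on that cycle.
Every edge lies on some cycle, so there are no bridges.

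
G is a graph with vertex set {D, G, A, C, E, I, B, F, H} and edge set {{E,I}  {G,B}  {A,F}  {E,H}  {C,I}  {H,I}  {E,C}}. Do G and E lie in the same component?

The component containing G is {B, G}, and E is not in it.

No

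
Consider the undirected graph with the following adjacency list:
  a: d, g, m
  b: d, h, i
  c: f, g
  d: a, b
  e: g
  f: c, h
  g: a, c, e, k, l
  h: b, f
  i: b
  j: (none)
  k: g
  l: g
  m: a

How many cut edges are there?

5

The edges on the cycle g-a-d-b-h-f-c-g are not bridges since each lies on that cycle.
But removing b-i disconnects b from i; removing g-l disconnects g from l; removing a-m disconnects a from m; removing g-k disconnects g from k — these are bridges.
In total 5 edges are bridges.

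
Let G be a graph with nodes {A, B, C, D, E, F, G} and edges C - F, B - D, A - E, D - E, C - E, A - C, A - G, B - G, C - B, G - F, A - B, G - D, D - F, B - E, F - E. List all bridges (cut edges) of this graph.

The edges on the cycle A-C-B-G-D-F-E-A are not bridges since each lies on that cycle.
Every edge lies on some cycle, so there are no bridges.

none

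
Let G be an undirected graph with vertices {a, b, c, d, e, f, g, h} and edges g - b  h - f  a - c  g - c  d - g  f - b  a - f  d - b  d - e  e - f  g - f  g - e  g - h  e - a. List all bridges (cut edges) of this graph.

The edges on the cycle g-h-f-g are not bridges since each lies on that cycle.
Every edge lies on some cycle, so there are no bridges.

none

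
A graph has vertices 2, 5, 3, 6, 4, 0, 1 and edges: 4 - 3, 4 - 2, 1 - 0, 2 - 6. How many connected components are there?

3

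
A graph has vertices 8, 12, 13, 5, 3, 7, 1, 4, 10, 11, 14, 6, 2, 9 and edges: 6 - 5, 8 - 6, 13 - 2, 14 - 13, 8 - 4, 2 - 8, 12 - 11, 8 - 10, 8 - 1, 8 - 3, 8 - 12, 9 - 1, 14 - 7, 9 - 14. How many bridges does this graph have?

8

The edges on the cycle 9-14-13-2-8-1-9 are not bridges since each lies on that cycle.
But removing 8 - 6 disconnects 8 from 6; removing 6 - 5 disconnects 6 from 5; removing 8 - 4 disconnects 8 from 4; removing 12 - 11 disconnects 12 from 11 — these are bridges.
In total 8 edges are bridges.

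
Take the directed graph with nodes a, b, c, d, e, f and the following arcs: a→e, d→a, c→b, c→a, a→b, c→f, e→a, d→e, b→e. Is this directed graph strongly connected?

No

There is no directed path from a to f, so the graph is not strongly connected.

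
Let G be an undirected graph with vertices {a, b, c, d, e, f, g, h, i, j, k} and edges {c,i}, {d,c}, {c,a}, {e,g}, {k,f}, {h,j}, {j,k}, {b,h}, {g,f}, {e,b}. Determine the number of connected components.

Starting from a we can reach a, c, d, i. That is one component of size 4.
Starting from b we can reach b, e, f, g, h, j, k. That is one component of size 7.
Total: 2 components.

2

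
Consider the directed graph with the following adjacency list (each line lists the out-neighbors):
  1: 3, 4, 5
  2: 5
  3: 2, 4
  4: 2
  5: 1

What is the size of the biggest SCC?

5

{1, 2, 3, 4, 5} are all mutually reachable — one SCC of size 5.
The largest has 5 vertices.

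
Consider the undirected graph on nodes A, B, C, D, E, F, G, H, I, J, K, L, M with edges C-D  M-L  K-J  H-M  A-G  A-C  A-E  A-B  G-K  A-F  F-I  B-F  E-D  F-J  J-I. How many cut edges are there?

2

The edges on the cycle A-G-K-J-I-F-A are not bridges since each lies on that cycle.
But removing H-M disconnects H from M; removing M-L disconnects M from L — these are bridges.
That makes 2 bridges.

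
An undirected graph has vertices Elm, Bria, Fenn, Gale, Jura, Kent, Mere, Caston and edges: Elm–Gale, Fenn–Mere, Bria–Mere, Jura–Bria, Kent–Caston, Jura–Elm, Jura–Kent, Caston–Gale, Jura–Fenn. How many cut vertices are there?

Removing Jura increases the component count from 1 to 2, so Jura is a cut vertex.
By contrast removing Gale leaves 1 component; it is not a cut vertex. No other vertex is a cut vertex either.

1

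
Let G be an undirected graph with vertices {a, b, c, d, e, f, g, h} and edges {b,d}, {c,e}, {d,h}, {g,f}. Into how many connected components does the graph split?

a is isolated — a component by itself.
Starting from c we can reach c, e. That is one component of size 2.
Starting from f we can reach f, g. That is one component of size 2.
Starting from b we can reach b, d, h. That is one component of size 3.
Total: 4 components.

4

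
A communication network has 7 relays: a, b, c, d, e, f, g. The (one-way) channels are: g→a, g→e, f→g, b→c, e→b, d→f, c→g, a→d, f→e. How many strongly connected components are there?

1

{a, b, c, d, e, f, g} are all mutually reachable — one SCC of size 7.
That gives 1 strongly connected component.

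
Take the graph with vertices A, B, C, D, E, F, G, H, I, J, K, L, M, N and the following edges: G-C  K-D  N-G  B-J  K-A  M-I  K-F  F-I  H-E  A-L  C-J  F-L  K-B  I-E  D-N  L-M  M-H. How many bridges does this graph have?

The edges on the cycle K-D-N-G-C-J-B-K are not bridges since each lies on that cycle.
Every edge lies on some cycle, so there are no bridges.

0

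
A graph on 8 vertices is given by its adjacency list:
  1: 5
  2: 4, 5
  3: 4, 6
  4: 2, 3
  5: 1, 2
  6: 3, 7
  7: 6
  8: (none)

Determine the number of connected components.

8 is isolated — a component by itself.
Starting from 1 we can reach 1, 2, 3, 4, 5, 6, 7. That is one component of size 7.
Total: 2 components.

2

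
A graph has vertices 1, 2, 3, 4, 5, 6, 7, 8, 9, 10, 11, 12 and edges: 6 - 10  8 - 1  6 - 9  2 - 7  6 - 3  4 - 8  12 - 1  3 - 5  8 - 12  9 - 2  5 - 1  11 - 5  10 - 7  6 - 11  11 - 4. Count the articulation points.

Removing 6 increases the component count from 1 to 2, so 6 is a cut vertex.
By contrast removing 4 leaves 1 component; it is not a cut vertex. No other vertex is a cut vertex either.

1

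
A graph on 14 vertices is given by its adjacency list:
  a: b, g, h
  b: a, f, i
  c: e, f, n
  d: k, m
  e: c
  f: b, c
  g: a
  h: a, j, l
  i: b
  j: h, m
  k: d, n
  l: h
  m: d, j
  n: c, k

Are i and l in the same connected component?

Yes

From i we can reach a, b, c, d, e, f, g, h, i, j, k, l, m, n, which includes l.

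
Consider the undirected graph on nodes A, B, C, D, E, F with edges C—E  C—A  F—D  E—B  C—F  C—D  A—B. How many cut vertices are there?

Removing C increases the component count from 1 to 2, so C is a cut vertex.
By contrast removing E leaves 1 component; it is not a cut vertex. No other vertex is a cut vertex either.

1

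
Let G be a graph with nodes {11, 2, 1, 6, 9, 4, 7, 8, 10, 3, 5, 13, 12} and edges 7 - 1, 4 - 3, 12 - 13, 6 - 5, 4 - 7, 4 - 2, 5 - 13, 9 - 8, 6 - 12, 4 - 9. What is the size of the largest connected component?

10 is isolated — a component by itself.
11 is isolated — a component by itself.
Starting from 5 we can reach 5, 6, 12, 13. That is one component of size 4.
Starting from 1 we can reach 1, 2, 3, 4, 7, 8, 9. That is one component of size 7.
The largest has 7 vertices.

7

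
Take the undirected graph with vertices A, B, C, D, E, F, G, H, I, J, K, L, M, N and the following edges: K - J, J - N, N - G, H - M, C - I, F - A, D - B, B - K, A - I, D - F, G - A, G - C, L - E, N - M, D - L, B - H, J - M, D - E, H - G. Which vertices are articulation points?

Removing D increases the component count from 1 to 2, so D is a cut vertex.
By contrast removing G leaves 1 component; it is not a cut vertex. No other vertex is a cut vertex either.

D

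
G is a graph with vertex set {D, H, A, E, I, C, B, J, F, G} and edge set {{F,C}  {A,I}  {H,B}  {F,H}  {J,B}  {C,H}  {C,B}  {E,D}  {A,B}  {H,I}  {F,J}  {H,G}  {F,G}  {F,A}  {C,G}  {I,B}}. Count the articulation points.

0

Removing C, for instance, still leaves 2 components. No single vertex removal increases the component count — the graph has no articulation points.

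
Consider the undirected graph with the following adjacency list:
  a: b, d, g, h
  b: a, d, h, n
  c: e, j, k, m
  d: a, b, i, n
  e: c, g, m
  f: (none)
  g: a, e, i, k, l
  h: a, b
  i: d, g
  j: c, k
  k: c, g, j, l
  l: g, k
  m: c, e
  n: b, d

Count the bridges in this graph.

0

The edges on the cycle d-n-b-d are not bridges since each lies on that cycle.
Every edge lies on some cycle, so there are no bridges.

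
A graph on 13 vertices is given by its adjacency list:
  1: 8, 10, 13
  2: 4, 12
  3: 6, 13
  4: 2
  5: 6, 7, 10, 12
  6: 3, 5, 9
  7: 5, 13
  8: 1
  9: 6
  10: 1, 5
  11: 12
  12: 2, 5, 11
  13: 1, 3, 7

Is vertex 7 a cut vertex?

Deleting 7 leaves 1 component (was 1) (its neighbors 5, 13 remain connected to each other), so 7 is not a cut vertex.

No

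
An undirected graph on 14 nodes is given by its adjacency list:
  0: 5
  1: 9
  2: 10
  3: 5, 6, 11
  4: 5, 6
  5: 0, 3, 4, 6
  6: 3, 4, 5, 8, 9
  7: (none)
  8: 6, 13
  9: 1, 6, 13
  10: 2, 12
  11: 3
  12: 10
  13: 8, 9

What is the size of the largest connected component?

10

7 is isolated — a component by itself.
Starting from 2 we can reach 2, 10, 12. That is one component of size 3.
Starting from 0 we can reach 0, 1, 3, 4, 5, 6, 8, 9, 11, 13. That is one component of size 10.
The largest has 10 vertices.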